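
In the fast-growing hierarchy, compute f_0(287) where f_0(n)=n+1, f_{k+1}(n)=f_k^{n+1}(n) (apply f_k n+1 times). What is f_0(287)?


f_0(287) = 287 + 1 = 288

288


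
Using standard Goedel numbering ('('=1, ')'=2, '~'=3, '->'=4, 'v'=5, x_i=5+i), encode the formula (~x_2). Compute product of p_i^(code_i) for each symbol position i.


Formula: (~x_2)
Symbol codes: [1, 3, 7, 2]
Primes: [2, 3, 5, 7]
p_1^1 = 2^1 = 2
p_2^3 = 3^3 = 27
p_3^7 = 5^7 = 78125
p_4^2 = 7^2 = 49
Product = 206718750

206718750


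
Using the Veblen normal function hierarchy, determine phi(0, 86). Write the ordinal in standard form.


phi(0, 86):
phi(0, beta) = omega^beta by definition.
phi(0, 86) = omega^86

omega^86


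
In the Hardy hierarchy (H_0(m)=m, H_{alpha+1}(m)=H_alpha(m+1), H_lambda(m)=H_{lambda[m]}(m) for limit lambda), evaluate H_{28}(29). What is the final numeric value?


H_28(29):
For finite ordinals k, H_k(n) = n + k (each successor step adds 1).
H_28(29) = 29 + 28 = 57

57


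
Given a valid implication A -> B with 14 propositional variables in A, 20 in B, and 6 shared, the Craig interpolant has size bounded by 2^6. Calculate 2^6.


Shared atoms = 6
Craig interpolant size bound = 2^6
= 64

64


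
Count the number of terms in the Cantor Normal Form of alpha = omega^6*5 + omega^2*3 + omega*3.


CNF: omega^6*5 + omega^2*3 + omega*3
Count the summands separated by '+':
  term 1: omega^6*5
  term 2: omega^2*3
  term 3: omega*3
Total terms = 3

3


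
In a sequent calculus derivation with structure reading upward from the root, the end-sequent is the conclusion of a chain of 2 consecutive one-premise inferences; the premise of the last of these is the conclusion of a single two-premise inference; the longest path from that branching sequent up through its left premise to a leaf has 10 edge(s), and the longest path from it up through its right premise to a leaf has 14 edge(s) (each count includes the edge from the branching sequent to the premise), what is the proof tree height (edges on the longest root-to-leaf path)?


Longest path through the left premise: 10 edges (measured from the branching sequent)
Longest path through the right premise: 14 edges
Height of the subtree rooted at the branching sequent: max(10, 14) = 14
The branching sequent sits 2 edges above the root (the chain of one-premise inferences), so height = 14 + 2 = 16

16


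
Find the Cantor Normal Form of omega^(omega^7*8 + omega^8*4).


omega^(omega^7*8 + omega^8*4):
In ordinal addition a term is absorbed by a following term of strictly larger exponent: 7 < 8, so omega^7*8 + omega^8*4 = omega^8*4.
omega raised to a CNF ordinal is a single CNF term: Result = omega^(omega^8*4)

omega^(omega^8*4)


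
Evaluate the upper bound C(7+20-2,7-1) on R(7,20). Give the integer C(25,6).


R(7,20) <= C(7+20-2, 7-1) = C(25, 6)
C(25, 6) = 25! / (6! * 19!)
= 177100

177100


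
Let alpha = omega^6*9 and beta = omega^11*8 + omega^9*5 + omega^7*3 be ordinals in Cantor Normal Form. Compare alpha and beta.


Compare term by term from highest exponent:
alpha = omega^6*9
beta = omega^11*8 + omega^9*5 + omega^7*3
Term 1: alpha has omega^6*9, beta has omega^11*8
Term 2: alpha has omega^0*0, beta has omega^9*5
Term 3: alpha has omega^0*0, beta has omega^7*3
Result: alpha < beta

alpha < beta


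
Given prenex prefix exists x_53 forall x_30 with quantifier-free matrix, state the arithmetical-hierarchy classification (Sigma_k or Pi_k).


Leading quantifier is exists, so the class is Sigma.
Number of quantifier blocks = alternations + 1 = 1 + 1 = 2.
Classification: Sigma_2

Sigma_2


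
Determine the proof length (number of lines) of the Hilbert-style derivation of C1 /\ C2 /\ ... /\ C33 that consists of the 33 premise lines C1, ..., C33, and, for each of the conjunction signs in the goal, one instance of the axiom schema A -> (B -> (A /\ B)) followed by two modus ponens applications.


Conjoining 33 premises:
- 33 premise lines
- the goal has 32 conjunction signs; each costs 1 axiom instance + 2 MP = 3 lines: 3 * 32 = 96
Total = 33 + 96 = 129 lines.

129


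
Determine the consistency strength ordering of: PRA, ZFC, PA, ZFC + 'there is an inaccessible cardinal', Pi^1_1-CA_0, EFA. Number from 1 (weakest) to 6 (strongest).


Ordering by consistency strength:
1. EFA
2. PRA
3. PA
4. Pi^1_1-CA_0
5. ZFC
6. ZFC + 'there is an inaccessible cardinal'


PRA=2, ZFC=5, PA=3, ZFC + 'there is an inaccessible cardinal'=6, Pi^1_1-CA_0=4, EFA=1


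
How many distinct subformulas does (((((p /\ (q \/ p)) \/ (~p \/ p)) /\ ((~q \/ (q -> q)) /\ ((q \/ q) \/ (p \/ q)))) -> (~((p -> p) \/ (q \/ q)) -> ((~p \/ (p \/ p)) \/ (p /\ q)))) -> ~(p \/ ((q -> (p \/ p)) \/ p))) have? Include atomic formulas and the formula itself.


Formula: (((((p /\ (q \/ p)) \/ (~p \/ p)) /\ ((~q \/ (q -> q)) /\ ((q \/ q) \/ (p \/ q)))) -> (~((p -> p) \/ (q \/ q)) -> ((~p \/ (p \/ p)) \/ (p /\ q)))) -> ~(p \/ ((q -> (p \/ p)) \/ p)))
Subformulas found:
  1. q
  2. p
  3. ~p
  4. ~q
  5. (p \/ p)
  6. (q \/ p)
  7. (p /\ q)
  8. (q -> q)
  9. (p -> p)
  10. (p \/ q)
  11. (q \/ q)
  12. (~p \/ p)
  13. (q -> (p \/ p))
  14. (p /\ (q \/ p))
  15. (~p \/ (p \/ p))
  16. (~q \/ (q -> q))
  17. ((p -> p) \/ (q \/ q))
  18. ((q \/ q) \/ (p \/ q))
  19. ((q -> (p \/ p)) \/ p)
  20. ~((p -> p) \/ (q \/ q))
  21. (p \/ ((q -> (p \/ p)) \/ p))
  22. ((p /\ (q \/ p)) \/ (~p \/ p))
  23. ((~p \/ (p \/ p)) \/ (p /\ q))
  24. ~(p \/ ((q -> (p \/ p)) \/ p))
  25. ((~q \/ (q -> q)) /\ ((q \/ q) \/ (p \/ q)))
  26. (~((p -> p) \/ (q \/ q)) -> ((~p \/ (p \/ p)) \/ (p /\ q)))
  27. (((p /\ (q \/ p)) \/ (~p \/ p)) /\ ((~q \/ (q -> q)) /\ ((q \/ q) \/ (p \/ q))))
  28. ((((p /\ (q \/ p)) \/ (~p \/ p)) /\ ((~q \/ (q -> q)) /\ ((q \/ q) \/ (p \/ q)))) -> (~((p -> p) \/ (q \/ q)) -> ((~p \/ (p \/ p)) \/ (p /\ q))))
  29. (((((p /\ (q \/ p)) \/ (~p \/ p)) /\ ((~q \/ (q -> q)) /\ ((q \/ q) \/ (p \/ q)))) -> (~((p -> p) \/ (q \/ q)) -> ((~p \/ (p \/ p)) \/ (p /\ q)))) -> ~(p \/ ((q -> (p \/ p)) \/ p)))
Total distinct subformulas = 29

29


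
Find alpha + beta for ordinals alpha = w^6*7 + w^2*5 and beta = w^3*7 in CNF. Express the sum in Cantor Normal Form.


Ordinal addition (w^6*7 + w^2*5) + w^3*7:
alpha's leading term has exponent 6 > beta's exponent 3, so it survives.
alpha's tail term has exponent 2 < beta's exponent 3, so it is absorbed by beta.
In ordinal addition, any term followed by a strictly larger-exponent term is absorbed.
Result = w^6*7 + w^3*7

w^6*7 + w^3*7


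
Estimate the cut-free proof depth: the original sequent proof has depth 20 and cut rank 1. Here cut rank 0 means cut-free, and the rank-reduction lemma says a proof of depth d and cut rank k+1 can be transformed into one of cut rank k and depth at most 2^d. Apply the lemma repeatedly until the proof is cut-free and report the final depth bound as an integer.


Each rank reduction sends depth d to at most 2^d; cut rank r needs r reductions.
2_0(20) = 20
2_1(20) = 2^20 = 1048576
Cut-free depth bound = 1048576

1048576


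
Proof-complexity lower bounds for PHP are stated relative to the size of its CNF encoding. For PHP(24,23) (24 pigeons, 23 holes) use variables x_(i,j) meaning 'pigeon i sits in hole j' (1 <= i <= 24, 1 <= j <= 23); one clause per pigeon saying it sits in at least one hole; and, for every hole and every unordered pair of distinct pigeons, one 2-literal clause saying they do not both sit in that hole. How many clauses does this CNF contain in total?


PHP(24,23): 24 pigeons, 23 holes, 24*23 = 552 variables.
- pigeon clauses: one per pigeon -> 24 clauses
- hole clauses: 23 holes * C(24,2) = 23 * 276 -> 6348 clauses
Total clauses = 24 + 6348 = 6372

6372


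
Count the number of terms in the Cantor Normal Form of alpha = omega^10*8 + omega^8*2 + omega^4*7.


CNF: omega^10*8 + omega^8*2 + omega^4*7
Count the summands separated by '+':
  term 1: omega^10*8
  term 2: omega^8*2
  term 3: omega^4*7
Total terms = 3

3


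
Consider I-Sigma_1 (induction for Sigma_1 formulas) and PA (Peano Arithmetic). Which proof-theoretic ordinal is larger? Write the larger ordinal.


Proof-theoretic ordinal of I-Sigma_1 (induction for Sigma_1 formulas): omega^omega
Proof-theoretic ordinal of PA (Peano Arithmetic): epsilon_0
Comparing: omega^omega < epsilon_0.
The larger ordinal is epsilon_0 (from PA (Peano Arithmetic)).

epsilon_0


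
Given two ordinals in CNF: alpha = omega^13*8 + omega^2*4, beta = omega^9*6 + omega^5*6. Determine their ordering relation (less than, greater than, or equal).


Compare term by term from highest exponent:
alpha = omega^13*8 + omega^2*4
beta = omega^9*6 + omega^5*6
Term 1: alpha has omega^13*8, beta has omega^9*6
Term 2: alpha has omega^2*4, beta has omega^5*6
Result: alpha > beta

alpha > beta


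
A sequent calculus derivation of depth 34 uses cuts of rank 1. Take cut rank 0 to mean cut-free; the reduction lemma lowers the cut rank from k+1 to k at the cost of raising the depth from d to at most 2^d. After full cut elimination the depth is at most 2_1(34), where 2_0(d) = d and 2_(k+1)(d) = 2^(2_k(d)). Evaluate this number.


Each rank reduction sends depth d to at most 2^d; cut rank r needs r reductions.
2_0(34) = 34
2_1(34) = 2^34 = 17179869184
Cut-free depth bound = 17179869184

17179869184


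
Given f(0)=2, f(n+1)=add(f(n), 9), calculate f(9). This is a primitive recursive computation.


f(0) = 2
f(1) = add(f(0), 9) = add(2, 9) = 11
f(2) = add(f(1), 9) = add(11, 9) = 20
f(3) = add(f(2), 9) = add(20, 9) = 29
f(4) = add(f(3), 9) = add(29, 9) = 38
f(5) = add(f(4), 9) = add(38, 9) = 47
f(6) = add(f(5), 9) = add(47, 9) = 56
f(7) = add(f(6), 9) = add(56, 9) = 65
f(8) = add(f(7), 9) = add(65, 9) = 74
f(9) = add(f(8), 9) = add(74, 9) = 83


83


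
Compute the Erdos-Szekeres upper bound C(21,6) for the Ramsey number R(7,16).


R(7,16) <= C(7+16-2, 7-1) = C(21, 6)
C(21, 6) = 21! / (6! * 15!)
= 54264

54264


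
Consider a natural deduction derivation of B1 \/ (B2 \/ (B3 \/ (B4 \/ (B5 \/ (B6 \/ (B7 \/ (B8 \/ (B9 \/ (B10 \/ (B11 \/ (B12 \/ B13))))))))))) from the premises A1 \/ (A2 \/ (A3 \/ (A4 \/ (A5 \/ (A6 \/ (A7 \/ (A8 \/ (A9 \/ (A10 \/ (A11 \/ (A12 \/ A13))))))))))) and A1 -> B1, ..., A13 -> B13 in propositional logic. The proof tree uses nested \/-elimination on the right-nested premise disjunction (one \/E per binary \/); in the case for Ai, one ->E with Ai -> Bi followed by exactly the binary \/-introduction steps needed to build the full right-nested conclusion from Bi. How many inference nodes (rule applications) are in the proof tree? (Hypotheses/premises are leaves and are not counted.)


Constructive dilemma with 13 branches, all disjunctions right-nested:
- \/E: the premise has 12 binary \/, each eliminated once: 12 nodes.
- ->E: one per case (Ai with Ai -> Bi gives Bi): 13 nodes.
- \/I: in case i < n, Bi needs 1 step to form Bi \/ (B(i+1) \/ ...) and then i-1 steps to prepend B(i-1), ..., B1, i.e. i steps; in case i = n, B13 needs 12 prepend steps.
  \/I total = (1 + 2 + ... + 12) + 12 = 78 + 12 = 90 nodes.
Total = 12 + 13 + 90 = 115

115


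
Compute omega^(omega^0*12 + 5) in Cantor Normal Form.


omega^(omega^0*12 + 5):
omega^0 = 1, so the exponent is 12 + 5 = 17 (finite ordinal addition).
Result = omega^17, already a single CNF term.

omega^17


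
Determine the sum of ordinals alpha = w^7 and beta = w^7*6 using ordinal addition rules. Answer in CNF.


Ordinal addition w^7 + w^7*6:
Both terms have the same exponent 7.
w^e*c + w^e*d = w^e*(c+d).
Result = w^7*(1+6) = w^7*7

w^7*7


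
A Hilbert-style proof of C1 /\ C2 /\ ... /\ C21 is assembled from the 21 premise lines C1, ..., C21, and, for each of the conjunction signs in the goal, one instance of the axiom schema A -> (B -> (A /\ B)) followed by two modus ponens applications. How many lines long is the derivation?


Conjoining 21 premises:
- 21 premise lines
- the goal has 20 conjunction signs; each costs 1 axiom instance + 2 MP = 3 lines: 3 * 20 = 60
Total = 21 + 60 = 81 lines.

81


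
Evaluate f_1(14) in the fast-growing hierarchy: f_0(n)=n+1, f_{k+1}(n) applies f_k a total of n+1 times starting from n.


f_1(14) = f_0^15(14)
f_0 adds 1 each time, applied 15 times.
f_1(14) = 14 + 15 = 29

29


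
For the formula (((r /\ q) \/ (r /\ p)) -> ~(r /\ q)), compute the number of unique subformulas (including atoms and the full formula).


Formula: (((r /\ q) \/ (r /\ p)) -> ~(r /\ q))
Subformulas found:
  1. q
  2. r
  3. p
  4. (r /\ p)
  5. (r /\ q)
  6. ~(r /\ q)
  7. ((r /\ q) \/ (r /\ p))
  8. (((r /\ q) \/ (r /\ p)) -> ~(r /\ q))
Total distinct subformulas = 8

8


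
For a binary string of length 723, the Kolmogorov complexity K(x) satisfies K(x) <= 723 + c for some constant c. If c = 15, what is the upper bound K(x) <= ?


K(x) <= |x| + c = 723 + 15 = 738

738


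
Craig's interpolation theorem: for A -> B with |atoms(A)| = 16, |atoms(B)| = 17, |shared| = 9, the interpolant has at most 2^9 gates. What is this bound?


Shared atoms = 9
Craig interpolant size bound = 2^9
= 512

512


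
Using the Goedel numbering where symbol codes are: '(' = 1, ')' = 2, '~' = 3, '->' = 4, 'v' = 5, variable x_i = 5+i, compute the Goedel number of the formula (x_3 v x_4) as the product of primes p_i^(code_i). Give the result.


Formula: (x_3 v x_4)
Symbol codes: [1, 8, 5, 9, 2]
Primes: [2, 3, 5, 7, 11]
p_1^1 = 2^1 = 2
p_2^8 = 3^8 = 6561
p_3^5 = 5^5 = 3125
p_4^9 = 7^9 = 40353607
p_5^2 = 11^2 = 121
Product = 200224761742293750

200224761742293750


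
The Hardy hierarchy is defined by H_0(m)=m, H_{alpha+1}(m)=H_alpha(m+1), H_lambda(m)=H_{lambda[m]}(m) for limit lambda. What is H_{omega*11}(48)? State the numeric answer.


H_{omega*11}(48):
For the Hardy hierarchy, H_{omega*k}(n) = 2^k * n.
2^11 = 2048.
2048 * 48 = 98304

98304


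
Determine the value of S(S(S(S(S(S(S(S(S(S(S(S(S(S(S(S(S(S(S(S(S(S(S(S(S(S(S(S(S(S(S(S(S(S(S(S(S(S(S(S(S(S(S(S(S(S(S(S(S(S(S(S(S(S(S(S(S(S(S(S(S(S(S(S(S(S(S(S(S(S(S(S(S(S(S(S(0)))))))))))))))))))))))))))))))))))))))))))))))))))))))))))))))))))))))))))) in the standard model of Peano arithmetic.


Counting successors applied to 0:
76 applications of S to 0 = 76

76


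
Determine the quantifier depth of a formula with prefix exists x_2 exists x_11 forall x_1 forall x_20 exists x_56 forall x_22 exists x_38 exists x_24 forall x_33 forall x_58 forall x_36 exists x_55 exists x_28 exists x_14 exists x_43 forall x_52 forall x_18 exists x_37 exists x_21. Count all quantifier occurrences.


Quantifier prefix has 19 quantifier symbols.
Quantifier depth = 19

19


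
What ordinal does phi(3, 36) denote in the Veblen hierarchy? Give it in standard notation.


phi(3, 36):
phi(3, beta) = eta_beta (the beta-th eta number, fixed point of zeta).
phi(3, 36) = eta_36

eta_36


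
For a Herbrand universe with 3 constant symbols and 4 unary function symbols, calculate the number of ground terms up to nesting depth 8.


Herbrand terms by depth:
Depth 0: 3 constants
Depth 1: 12 new terms (running total: 15)
Depth 2: 48 new terms (running total: 63)
Depth 3: 192 new terms (running total: 255)
Depth 4: 768 new terms (running total: 1023)
Depth 5: 3072 new terms (running total: 4095)
Depth 6: 12288 new terms (running total: 16383)
Depth 7: 49152 new terms (running total: 65535)
Depth 8: 196608 new terms (running total: 262143)
Total distinct ground terms = 262143

262143


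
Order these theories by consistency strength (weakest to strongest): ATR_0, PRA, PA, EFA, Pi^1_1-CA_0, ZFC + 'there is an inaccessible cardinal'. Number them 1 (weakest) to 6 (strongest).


Ordering by consistency strength:
1. EFA
2. PRA
3. PA
4. ATR_0
5. Pi^1_1-CA_0
6. ZFC + 'there is an inaccessible cardinal'


ATR_0=4, PRA=2, PA=3, EFA=1, Pi^1_1-CA_0=5, ZFC + 'there is an inaccessible cardinal'=6


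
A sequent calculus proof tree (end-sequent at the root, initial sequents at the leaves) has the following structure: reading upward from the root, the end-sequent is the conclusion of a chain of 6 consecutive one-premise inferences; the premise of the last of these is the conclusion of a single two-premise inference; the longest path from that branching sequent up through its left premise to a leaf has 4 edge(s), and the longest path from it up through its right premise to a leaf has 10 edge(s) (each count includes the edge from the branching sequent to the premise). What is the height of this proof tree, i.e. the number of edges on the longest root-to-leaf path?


Longest path through the left premise: 4 edges (measured from the branching sequent)
Longest path through the right premise: 10 edges
Height of the subtree rooted at the branching sequent: max(4, 10) = 10
The branching sequent sits 6 edges above the root (the chain of one-premise inferences), so height = 10 + 6 = 16

16


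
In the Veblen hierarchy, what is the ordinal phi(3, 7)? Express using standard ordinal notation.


phi(3, 7):
phi(3, beta) = eta_beta (the beta-th eta number, fixed point of zeta).
phi(3, 7) = eta_7

eta_7


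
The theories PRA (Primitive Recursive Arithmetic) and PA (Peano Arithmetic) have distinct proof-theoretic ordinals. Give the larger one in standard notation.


Proof-theoretic ordinal of PRA (Primitive Recursive Arithmetic): omega^omega
Proof-theoretic ordinal of PA (Peano Arithmetic): epsilon_0
Comparing: omega^omega < epsilon_0.
The larger ordinal is epsilon_0 (from PA (Peano Arithmetic)).

epsilon_0


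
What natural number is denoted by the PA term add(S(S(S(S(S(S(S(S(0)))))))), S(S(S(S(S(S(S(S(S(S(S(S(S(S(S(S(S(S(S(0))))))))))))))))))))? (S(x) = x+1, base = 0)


add(S^8(0), S^19(0)):
S^8(0) = 8
S^19(0) = 19
8 + 19 = 27

27


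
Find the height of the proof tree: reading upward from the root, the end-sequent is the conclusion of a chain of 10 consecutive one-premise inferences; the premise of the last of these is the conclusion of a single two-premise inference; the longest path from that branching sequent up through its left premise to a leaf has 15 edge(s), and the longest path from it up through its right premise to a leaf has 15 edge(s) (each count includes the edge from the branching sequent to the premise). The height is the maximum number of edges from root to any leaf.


Longest path through the left premise: 15 edges (measured from the branching sequent)
Longest path through the right premise: 15 edges
Height of the subtree rooted at the branching sequent: max(15, 15) = 15
The branching sequent sits 10 edges above the root (the chain of one-premise inferences), so height = 15 + 10 = 25

25


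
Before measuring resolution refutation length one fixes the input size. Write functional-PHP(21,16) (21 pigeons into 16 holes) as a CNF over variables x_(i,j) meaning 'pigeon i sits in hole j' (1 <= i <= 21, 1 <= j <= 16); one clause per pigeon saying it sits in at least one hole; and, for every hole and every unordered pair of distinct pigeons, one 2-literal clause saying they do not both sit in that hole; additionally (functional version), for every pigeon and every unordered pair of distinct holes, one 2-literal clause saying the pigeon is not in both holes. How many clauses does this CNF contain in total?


functional-PHP(21,16): 21 pigeons, 16 holes, 21*16 = 336 variables.
- pigeon clauses: one per pigeon -> 21 clauses
- hole clauses: 16 holes * C(21,2) = 16 * 210 -> 3360 clauses
- functional clauses: 21 pigeons * C(16,2) = 21 * 120 -> 2520 clauses
Total clauses = 21 + 3360 + 2520 = 5901

5901


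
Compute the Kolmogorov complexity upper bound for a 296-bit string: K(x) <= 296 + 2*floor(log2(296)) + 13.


floor(log2(296)) = 8
2 * 8 = 16
K(x) <= 296 + 16 + 13 = 325

325


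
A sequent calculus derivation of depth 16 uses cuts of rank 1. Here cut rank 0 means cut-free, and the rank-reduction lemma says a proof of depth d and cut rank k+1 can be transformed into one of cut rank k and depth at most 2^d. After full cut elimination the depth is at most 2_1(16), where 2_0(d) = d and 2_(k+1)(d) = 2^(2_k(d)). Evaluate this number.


Each rank reduction sends depth d to at most 2^d; cut rank r needs r reductions.
2_0(16) = 16
2_1(16) = 2^16 = 65536
Cut-free depth bound = 65536

65536


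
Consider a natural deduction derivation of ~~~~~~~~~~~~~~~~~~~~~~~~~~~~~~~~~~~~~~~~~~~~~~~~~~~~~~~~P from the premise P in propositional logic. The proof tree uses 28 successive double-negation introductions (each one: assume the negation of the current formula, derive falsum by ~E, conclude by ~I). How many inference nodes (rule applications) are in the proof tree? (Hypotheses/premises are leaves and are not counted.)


Each double-negation introduction (from C infer ~~C) uses 2 inference nodes: one ~E (C and ~C give falsum) and one ~I (discharge ~C).
28 double negations = 28 * 2 = 56 inference nodes.

56


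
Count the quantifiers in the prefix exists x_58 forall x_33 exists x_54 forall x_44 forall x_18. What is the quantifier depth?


Quantifier prefix has 5 quantifier symbols.
Quantifier depth = 5

5


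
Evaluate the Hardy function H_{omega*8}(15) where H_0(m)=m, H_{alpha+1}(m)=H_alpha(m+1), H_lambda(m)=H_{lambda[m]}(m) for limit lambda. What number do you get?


H_{omega*8}(15):
For the Hardy hierarchy, H_{omega*k}(n) = 2^k * n.
2^8 = 256.
256 * 15 = 3840

3840


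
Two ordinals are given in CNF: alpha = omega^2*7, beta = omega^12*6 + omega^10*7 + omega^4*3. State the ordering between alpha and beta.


Compare term by term from highest exponent:
alpha = omega^2*7
beta = omega^12*6 + omega^10*7 + omega^4*3
Term 1: alpha has omega^2*7, beta has omega^12*6
Term 2: alpha has omega^0*0, beta has omega^10*7
Term 3: alpha has omega^0*0, beta has omega^4*3
Result: alpha < beta

alpha < beta


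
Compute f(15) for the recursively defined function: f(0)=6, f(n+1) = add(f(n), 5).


f(0) = 6
f(1) = add(f(0), 5) = add(6, 5) = 11
f(2) = add(f(1), 5) = add(11, 5) = 16
f(3) = add(f(2), 5) = add(16, 5) = 21
f(4) = add(f(3), 5) = add(21, 5) = 26
f(5) = add(f(4), 5) = add(26, 5) = 31
f(6) = add(f(5), 5) = add(31, 5) = 36
f(7) = add(f(6), 5) = add(36, 5) = 41
f(8) = add(f(7), 5) = add(41, 5) = 46
f(9) = add(f(8), 5) = add(46, 5) = 51
f(10) = add(f(9), 5) = add(51, 5) = 56
f(11) = add(f(10), 5) = add(56, 5) = 61
f(12) = add(f(11), 5) = add(61, 5) = 66
f(13) = add(f(12), 5) = add(66, 5) = 71
f(14) = add(f(13), 5) = add(71, 5) = 76
f(15) = add(f(14), 5) = add(76, 5) = 81


81


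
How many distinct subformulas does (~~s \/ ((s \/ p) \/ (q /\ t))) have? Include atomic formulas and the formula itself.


Formula: (~~s \/ ((s \/ p) \/ (q /\ t)))
Subformulas found:
  1. q
  2. s
  3. t
  4. p
  5. ~s
  6. ~~s
  7. (q /\ t)
  8. (s \/ p)
  9. ((s \/ p) \/ (q /\ t))
  10. (~~s \/ ((s \/ p) \/ (q /\ t)))
Total distinct subformulas = 10

10


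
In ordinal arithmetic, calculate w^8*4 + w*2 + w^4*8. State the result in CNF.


Ordinal addition (w^8*4 + w*2) + w^4*8:
alpha's leading term has exponent 8 > beta's exponent 4, so it survives.
alpha's tail term has exponent 1 < beta's exponent 4, so it is absorbed by beta.
In ordinal addition, any term followed by a strictly larger-exponent term is absorbed.
Result = w^8*4 + w^4*8

w^8*4 + w^4*8


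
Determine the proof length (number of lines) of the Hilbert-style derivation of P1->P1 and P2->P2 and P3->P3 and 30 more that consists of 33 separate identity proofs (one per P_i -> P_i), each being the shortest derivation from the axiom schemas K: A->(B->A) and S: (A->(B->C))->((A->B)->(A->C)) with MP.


The shortest proof of A->A from K and S in the Hilbert calculus has exactly 5 lines:
(1) K instance A->((A->A)->A), (2) S instance, (3) MP on 1,2, (4) K instance A->(A->A), (5) MP on 3,4.
For 33 independent identities: 33 * 5 = 165 lines total.

165


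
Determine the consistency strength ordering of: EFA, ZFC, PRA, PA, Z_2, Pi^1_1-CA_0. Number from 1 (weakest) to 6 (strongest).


Ordering by consistency strength:
1. EFA
2. PRA
3. PA
4. Pi^1_1-CA_0
5. Z_2
6. ZFC


EFA=1, ZFC=6, PRA=2, PA=3, Z_2=5, Pi^1_1-CA_0=4


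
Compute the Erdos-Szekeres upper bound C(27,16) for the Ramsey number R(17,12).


R(17,12) <= C(17+12-2, 17-1) = C(27, 16)
C(27, 16) = 27! / (16! * 11!)
= 13037895

13037895


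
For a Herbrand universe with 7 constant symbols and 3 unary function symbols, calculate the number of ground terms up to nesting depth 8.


Herbrand terms by depth:
Depth 0: 7 constants
Depth 1: 21 new terms (running total: 28)
Depth 2: 63 new terms (running total: 91)
Depth 3: 189 new terms (running total: 280)
Depth 4: 567 new terms (running total: 847)
Depth 5: 1701 new terms (running total: 2548)
Depth 6: 5103 new terms (running total: 7651)
Depth 7: 15309 new terms (running total: 22960)
Depth 8: 45927 new terms (running total: 68887)
Total distinct ground terms = 68887

68887


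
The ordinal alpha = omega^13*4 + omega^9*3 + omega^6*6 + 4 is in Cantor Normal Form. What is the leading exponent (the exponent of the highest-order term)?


CNF: omega^13*4 + omega^9*3 + omega^6*6 + 4
The leading term is omega^13*4, which has exponent 13.

13


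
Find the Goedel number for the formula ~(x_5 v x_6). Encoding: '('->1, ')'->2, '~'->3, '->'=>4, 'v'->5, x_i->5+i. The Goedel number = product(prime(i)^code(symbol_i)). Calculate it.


Formula: ~(x_5 v x_6)
Symbol codes: [3, 1, 10, 5, 11, 2]
Primes: [2, 3, 5, 7, 11, 13]
p_1^3 = 2^3 = 8
p_2^1 = 3^1 = 3
p_3^10 = 5^10 = 9765625
p_4^5 = 7^5 = 16807
p_5^11 = 11^11 = 285311670611
p_6^2 = 13^2 = 169
Product = 189936191930879065546875000

189936191930879065546875000


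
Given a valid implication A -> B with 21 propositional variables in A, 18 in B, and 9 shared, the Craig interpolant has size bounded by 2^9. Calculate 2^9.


Shared atoms = 9
Craig interpolant size bound = 2^9
= 512

512


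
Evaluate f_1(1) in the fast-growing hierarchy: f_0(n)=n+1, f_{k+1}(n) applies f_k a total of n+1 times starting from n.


f_1(1) = f_0^2(1)
f_0 adds 1 each time, applied 2 times.
f_1(1) = 1 + 2 = 3

3


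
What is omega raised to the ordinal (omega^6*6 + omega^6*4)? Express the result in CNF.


omega^(omega^6*6 + omega^6*4):
Both terms of the exponent have the same exponent 6, so they merge: omega^6*6 + omega^6*4 = omega^6*(6+4) = omega^6*10.
omega raised to a CNF ordinal is a single CNF term: Result = omega^(omega^6*10)

omega^(omega^6*10)


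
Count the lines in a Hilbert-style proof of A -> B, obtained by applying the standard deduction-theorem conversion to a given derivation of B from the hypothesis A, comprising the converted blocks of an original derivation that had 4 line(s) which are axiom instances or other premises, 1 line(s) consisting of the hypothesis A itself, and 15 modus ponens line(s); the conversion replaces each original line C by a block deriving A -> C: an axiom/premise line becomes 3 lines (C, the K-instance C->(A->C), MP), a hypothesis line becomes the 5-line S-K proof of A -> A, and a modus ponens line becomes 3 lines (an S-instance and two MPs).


Deduction-theorem conversion, block by block:
- 4 axiom/premise lines -> 3 lines each = 12
- 1 hypothesis lines -> 5 lines each (identity proof A->A) = 5
- 15 MP lines -> 3 lines each (S-instance, MP, MP) = 45
Total = 12 + 5 + 45 = 62 lines.

62


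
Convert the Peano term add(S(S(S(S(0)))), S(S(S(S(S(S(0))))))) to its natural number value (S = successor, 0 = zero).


add(S^4(0), S^6(0)):
S^4(0) = 4
S^6(0) = 6
4 + 6 = 10

10


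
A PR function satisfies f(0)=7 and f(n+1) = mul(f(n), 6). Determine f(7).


f(0) = 7
f(1) = mul(f(0), 6) = mul(7, 6) = 42
f(2) = mul(f(1), 6) = mul(42, 6) = 252
f(3) = mul(f(2), 6) = mul(252, 6) = 1512
f(4) = mul(f(3), 6) = mul(1512, 6) = 9072
f(5) = mul(f(4), 6) = mul(9072, 6) = 54432
f(6) = mul(f(5), 6) = mul(54432, 6) = 326592
f(7) = mul(f(6), 6) = mul(326592, 6) = 1959552


1959552


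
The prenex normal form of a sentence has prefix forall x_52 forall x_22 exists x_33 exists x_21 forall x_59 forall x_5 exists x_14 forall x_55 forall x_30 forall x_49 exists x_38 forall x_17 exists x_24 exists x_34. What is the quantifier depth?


Quantifier prefix has 14 quantifier symbols.
Quantifier depth = 14

14


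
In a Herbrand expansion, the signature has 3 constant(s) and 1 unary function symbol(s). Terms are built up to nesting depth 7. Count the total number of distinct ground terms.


Herbrand terms by depth:
Depth 0: 3 constants
Depth 1: 3 new terms (running total: 6)
Depth 2: 3 new terms (running total: 9)
Depth 3: 3 new terms (running total: 12)
Depth 4: 3 new terms (running total: 15)
Depth 5: 3 new terms (running total: 18)
Depth 6: 3 new terms (running total: 21)
Depth 7: 3 new terms (running total: 24)
Total distinct ground terms = 24

24


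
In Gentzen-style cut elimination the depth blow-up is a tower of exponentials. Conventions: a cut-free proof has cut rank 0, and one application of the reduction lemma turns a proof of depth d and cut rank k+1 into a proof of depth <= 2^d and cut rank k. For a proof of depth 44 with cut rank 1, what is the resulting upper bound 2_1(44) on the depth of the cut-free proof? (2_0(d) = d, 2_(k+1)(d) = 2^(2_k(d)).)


Each rank reduction sends depth d to at most 2^d; cut rank r needs r reductions.
2_0(44) = 44
2_1(44) = 2^44 = 17592186044416
Cut-free depth bound = 17592186044416

17592186044416


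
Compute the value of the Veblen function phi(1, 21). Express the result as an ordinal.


phi(1, 21):
phi(1, beta) = epsilon_beta (the beta-th epsilon number).
phi(1, 21) = epsilon_21

epsilon_21


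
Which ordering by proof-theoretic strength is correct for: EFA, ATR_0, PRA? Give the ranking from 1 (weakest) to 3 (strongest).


Ordering by consistency strength:
1. EFA
2. PRA
3. ATR_0


EFA=1, ATR_0=3, PRA=2


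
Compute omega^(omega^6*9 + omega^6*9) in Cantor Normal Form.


omega^(omega^6*9 + omega^6*9):
Both terms of the exponent have the same exponent 6, so they merge: omega^6*9 + omega^6*9 = omega^6*(9+9) = omega^6*18.
omega raised to a CNF ordinal is a single CNF term: Result = omega^(omega^6*18)

omega^(omega^6*18)


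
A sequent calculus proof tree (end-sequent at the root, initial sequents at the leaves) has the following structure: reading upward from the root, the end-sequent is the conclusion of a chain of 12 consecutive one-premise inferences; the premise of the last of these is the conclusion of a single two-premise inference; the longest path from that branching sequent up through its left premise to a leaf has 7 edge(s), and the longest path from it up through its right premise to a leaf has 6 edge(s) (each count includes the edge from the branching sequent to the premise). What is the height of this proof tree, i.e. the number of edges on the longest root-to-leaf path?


Longest path through the left premise: 7 edges (measured from the branching sequent)
Longest path through the right premise: 6 edges
Height of the subtree rooted at the branching sequent: max(7, 6) = 7
The branching sequent sits 12 edges above the root (the chain of one-premise inferences), so height = 7 + 12 = 19

19


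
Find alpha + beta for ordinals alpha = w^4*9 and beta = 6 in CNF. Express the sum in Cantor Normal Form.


Ordinal addition w^4*9 + 6:
Leading exponent of alpha (4) > leading exponent of beta (0).
Since alpha's term has higher exponent than beta's leading term,
the sum is simply alpha followed by beta.
Result = w^4*9 + 6

w^4*9 + 6


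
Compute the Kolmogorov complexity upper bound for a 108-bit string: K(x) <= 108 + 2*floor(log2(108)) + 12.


floor(log2(108)) = 6
2 * 6 = 12
K(x) <= 108 + 12 + 12 = 132

132


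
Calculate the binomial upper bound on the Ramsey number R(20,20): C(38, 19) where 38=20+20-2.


R(20,20) <= C(20+20-2, 20-1) = C(38, 19)
C(38, 19) = 38! / (19! * 19!)
= 35345263800

35345263800


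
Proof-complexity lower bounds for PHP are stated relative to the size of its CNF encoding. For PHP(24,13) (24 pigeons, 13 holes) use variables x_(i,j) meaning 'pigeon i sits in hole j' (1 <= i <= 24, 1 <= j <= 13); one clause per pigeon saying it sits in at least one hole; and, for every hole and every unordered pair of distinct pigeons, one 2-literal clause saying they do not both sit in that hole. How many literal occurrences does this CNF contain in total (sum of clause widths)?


PHP(24,13): 24 pigeons, 13 holes, 24*13 = 312 variables.
- pigeon clauses: one per pigeon -> 24 clauses of width 13 -> 312 literals
- hole clauses: 13 holes * C(24,2) = 13 * 276 -> 3588 clauses of width 2 -> 7176 literals
Total literal occurrences = 312 + 7176 = 7488

7488


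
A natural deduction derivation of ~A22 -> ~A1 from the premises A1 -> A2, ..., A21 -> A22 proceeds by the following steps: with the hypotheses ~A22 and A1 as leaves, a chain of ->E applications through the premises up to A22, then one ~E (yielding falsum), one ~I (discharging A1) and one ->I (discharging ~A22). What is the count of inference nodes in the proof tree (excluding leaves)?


From hypothesis A1, 21 ->E steps along the 21 premises yield A22.
~E with hypothesis ~A22 gives falsum (1 node); ~I discharging A1 gives ~A1 (1 node); ->I discharging ~A22 gives the goal (1 node).
Total = 21 + 3 = 24 inference nodes.

24


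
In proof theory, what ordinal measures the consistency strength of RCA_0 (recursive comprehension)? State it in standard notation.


The proof-theoretic ordinal of RCA_0 (recursive comprehension) is a standard result in ordinal analysis.
This ordinal is the supremum of order types of primitive recursive well-orderings
that the theory can prove to be well-ordered.
For RCA_0 (recursive comprehension), the proof-theoretic ordinal is omega^omega.

omega^omega


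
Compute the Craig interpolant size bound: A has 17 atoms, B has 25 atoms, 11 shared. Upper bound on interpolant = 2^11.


Shared atoms = 11
Craig interpolant size bound = 2^11
= 2048

2048


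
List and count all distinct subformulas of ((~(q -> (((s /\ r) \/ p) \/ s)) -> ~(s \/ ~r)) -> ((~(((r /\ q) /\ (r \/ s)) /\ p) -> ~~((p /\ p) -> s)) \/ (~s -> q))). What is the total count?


Formula: ((~(q -> (((s /\ r) \/ p) \/ s)) -> ~(s \/ ~r)) -> ((~(((r /\ q) /\ (r \/ s)) /\ p) -> ~~((p /\ p) -> s)) \/ (~s -> q)))
Subformulas found:
  1. r
  2. q
  3. s
  4. p
  5. ~r
  6. ~s
  7. (r \/ s)
  8. (r /\ q)
  9. (s /\ r)
  10. (p /\ p)
  11. (s \/ ~r)
  12. (~s -> q)
  13. ~(s \/ ~r)
  14. ((s /\ r) \/ p)
  15. ((p /\ p) -> s)
  16. ~((p /\ p) -> s)
  17. ~~((p /\ p) -> s)
  18. (((s /\ r) \/ p) \/ s)
  19. ((r /\ q) /\ (r \/ s))
  20. (((r /\ q) /\ (r \/ s)) /\ p)
  21. (q -> (((s /\ r) \/ p) \/ s))
  22. ~(q -> (((s /\ r) \/ p) \/ s))
  23. ~(((r /\ q) /\ (r \/ s)) /\ p)
  24. (~(q -> (((s /\ r) \/ p) \/ s)) -> ~(s \/ ~r))
  25. (~(((r /\ q) /\ (r \/ s)) /\ p) -> ~~((p /\ p) -> s))
  26. ((~(((r /\ q) /\ (r \/ s)) /\ p) -> ~~((p /\ p) -> s)) \/ (~s -> q))
  27. ((~(q -> (((s /\ r) \/ p) \/ s)) -> ~(s \/ ~r)) -> ((~(((r /\ q) /\ (r \/ s)) /\ p) -> ~~((p /\ p) -> s)) \/ (~s -> q)))
Total distinct subformulas = 27

27


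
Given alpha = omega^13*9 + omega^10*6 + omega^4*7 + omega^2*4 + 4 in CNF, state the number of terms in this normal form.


CNF: omega^13*9 + omega^10*6 + omega^4*7 + omega^2*4 + 4
Count the summands separated by '+':
  term 1: omega^13*9
  term 2: omega^10*6
  term 3: omega^4*7
  term 4: omega^2*4
  term 5: 4
Total terms = 5

5


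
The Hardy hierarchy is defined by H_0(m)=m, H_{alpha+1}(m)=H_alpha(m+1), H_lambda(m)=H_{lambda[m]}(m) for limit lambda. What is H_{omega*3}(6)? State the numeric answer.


H_{omega*3}(6):
For the Hardy hierarchy, H_{omega*k}(n) = 2^k * n.
2^3 = 8.
8 * 6 = 48

48


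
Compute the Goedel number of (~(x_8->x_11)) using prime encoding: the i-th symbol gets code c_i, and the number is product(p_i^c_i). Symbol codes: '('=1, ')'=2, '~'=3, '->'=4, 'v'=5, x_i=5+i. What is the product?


Formula: (~(x_8->x_11))
Symbol codes: [1, 3, 1, 13, 4, 16, 2, 2]
Primes: [2, 3, 5, 7, 11, 13, 17, 19]
p_1^1 = 2^1 = 2
p_2^3 = 3^3 = 27
p_3^1 = 5^1 = 5
p_4^13 = 7^13 = 96889010407
p_5^4 = 11^4 = 14641
p_6^16 = 13^16 = 665416609183179841
p_7^2 = 17^2 = 289
p_8^2 = 19^2 = 361
Product = 26589349130450944375631993513727742238610

26589349130450944375631993513727742238610


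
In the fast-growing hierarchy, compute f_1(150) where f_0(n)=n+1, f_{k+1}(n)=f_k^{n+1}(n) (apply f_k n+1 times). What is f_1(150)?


f_1(150) = f_0^151(150)
f_0 adds 1 each time, applied 151 times.
f_1(150) = 150 + 151 = 301

301


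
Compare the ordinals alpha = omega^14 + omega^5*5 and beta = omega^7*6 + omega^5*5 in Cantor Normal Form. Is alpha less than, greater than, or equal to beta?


Compare term by term from highest exponent:
alpha = omega^14 + omega^5*5
beta = omega^7*6 + omega^5*5
Term 1: alpha has omega^14*1, beta has omega^7*6
Term 2: alpha has omega^5*5, beta has omega^5*5
Result: alpha > beta

alpha > beta


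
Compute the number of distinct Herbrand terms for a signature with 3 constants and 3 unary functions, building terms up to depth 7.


Herbrand terms by depth:
Depth 0: 3 constants
Depth 1: 9 new terms (running total: 12)
Depth 2: 27 new terms (running total: 39)
Depth 3: 81 new terms (running total: 120)
Depth 4: 243 new terms (running total: 363)
Depth 5: 729 new terms (running total: 1092)
Depth 6: 2187 new terms (running total: 3279)
Depth 7: 6561 new terms (running total: 9840)
Total distinct ground terms = 9840

9840


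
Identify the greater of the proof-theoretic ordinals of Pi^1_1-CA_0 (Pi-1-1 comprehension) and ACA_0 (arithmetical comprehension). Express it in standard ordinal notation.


Proof-theoretic ordinal of Pi^1_1-CA_0 (Pi-1-1 comprehension): psi_0(Omega_omega)
Proof-theoretic ordinal of ACA_0 (arithmetical comprehension): epsilon_0
Comparing: epsilon_0 < psi_0(Omega_omega).
The larger ordinal is psi_0(Omega_omega) (from Pi^1_1-CA_0 (Pi-1-1 comprehension)).

psi_0(Omega_omega)


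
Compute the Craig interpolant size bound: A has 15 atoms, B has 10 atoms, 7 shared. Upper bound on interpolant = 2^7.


Shared atoms = 7
Craig interpolant size bound = 2^7
= 128

128


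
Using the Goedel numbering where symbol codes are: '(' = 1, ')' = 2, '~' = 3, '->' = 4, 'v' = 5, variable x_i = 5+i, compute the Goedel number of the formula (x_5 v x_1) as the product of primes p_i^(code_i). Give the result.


Formula: (x_5 v x_1)
Symbol codes: [1, 10, 5, 6, 2]
Primes: [2, 3, 5, 7, 11]
p_1^1 = 2^1 = 2
p_2^10 = 3^10 = 59049
p_3^5 = 5^5 = 3125
p_4^6 = 7^6 = 117649
p_5^2 = 11^2 = 121
Product = 5253710949506250

5253710949506250


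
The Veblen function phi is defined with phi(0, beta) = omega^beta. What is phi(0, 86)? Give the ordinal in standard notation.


phi(0, 86):
phi(0, beta) = omega^beta by definition.
phi(0, 86) = omega^86

omega^86


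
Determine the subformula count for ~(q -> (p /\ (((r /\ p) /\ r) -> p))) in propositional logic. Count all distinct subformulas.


Formula: ~(q -> (p /\ (((r /\ p) /\ r) -> p)))
Subformulas found:
  1. q
  2. r
  3. p
  4. (r /\ p)
  5. ((r /\ p) /\ r)
  6. (((r /\ p) /\ r) -> p)
  7. (p /\ (((r /\ p) /\ r) -> p))
  8. (q -> (p /\ (((r /\ p) /\ r) -> p)))
  9. ~(q -> (p /\ (((r /\ p) /\ r) -> p)))
Total distinct subformulas = 9

9


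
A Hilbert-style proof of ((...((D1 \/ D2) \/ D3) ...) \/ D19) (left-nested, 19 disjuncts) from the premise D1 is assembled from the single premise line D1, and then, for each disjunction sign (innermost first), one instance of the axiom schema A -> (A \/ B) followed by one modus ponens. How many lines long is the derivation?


Building the left-nested 19-ary disjunction from D1:
- 1 premise line (D1)
- 19 disjuncts means 18 disjunction signs; each needs 1 axiom instance + 1 MP = 2 lines: 2 * 18 = 36
Total = 1 + 36 = 37 lines.

37


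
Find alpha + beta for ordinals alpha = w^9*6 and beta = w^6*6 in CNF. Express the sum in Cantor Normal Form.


Ordinal addition w^9*6 + w^6*6:
Leading exponent of alpha (9) > leading exponent of beta (6).
Since alpha's term has higher exponent than beta's leading term,
the sum is simply alpha followed by beta.
Result = w^9*6 + w^6*6

w^9*6 + w^6*6


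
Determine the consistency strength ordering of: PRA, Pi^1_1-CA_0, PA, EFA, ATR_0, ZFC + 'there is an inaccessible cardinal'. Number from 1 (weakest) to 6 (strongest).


Ordering by consistency strength:
1. EFA
2. PRA
3. PA
4. ATR_0
5. Pi^1_1-CA_0
6. ZFC + 'there is an inaccessible cardinal'


PRA=2, Pi^1_1-CA_0=5, PA=3, EFA=1, ATR_0=4, ZFC + 'there is an inaccessible cardinal'=6
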